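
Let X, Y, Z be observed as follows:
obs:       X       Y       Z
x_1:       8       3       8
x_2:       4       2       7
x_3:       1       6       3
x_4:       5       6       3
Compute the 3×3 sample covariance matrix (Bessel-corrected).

Step 1 — column means:
  mean(X) = (8 + 4 + 1 + 5) / 4 = 18/4 = 4.5
  mean(Y) = (3 + 2 + 6 + 6) / 4 = 17/4 = 4.25
  mean(Z) = (8 + 7 + 3 + 3) / 4 = 21/4 = 5.25

Step 2 — sample covariance S[i,j] = (1/(n-1)) · Σ_k (x_{k,i} - mean_i) · (x_{k,j} - mean_j), with n-1 = 3.
  S[X,X] = ((3.5)·(3.5) + (-0.5)·(-0.5) + (-3.5)·(-3.5) + (0.5)·(0.5)) / 3 = 25/3 = 8.3333
  S[X,Y] = ((3.5)·(-1.25) + (-0.5)·(-2.25) + (-3.5)·(1.75) + (0.5)·(1.75)) / 3 = -8.5/3 = -2.8333
  S[X,Z] = ((3.5)·(2.75) + (-0.5)·(1.75) + (-3.5)·(-2.25) + (0.5)·(-2.25)) / 3 = 15.5/3 = 5.1667
  S[Y,Y] = ((-1.25)·(-1.25) + (-2.25)·(-2.25) + (1.75)·(1.75) + (1.75)·(1.75)) / 3 = 12.75/3 = 4.25
  S[Y,Z] = ((-1.25)·(2.75) + (-2.25)·(1.75) + (1.75)·(-2.25) + (1.75)·(-2.25)) / 3 = -15.25/3 = -5.0833
  S[Z,Z] = ((2.75)·(2.75) + (1.75)·(1.75) + (-2.25)·(-2.25) + (-2.25)·(-2.25)) / 3 = 20.75/3 = 6.9167

S is symmetric (S[j,i] = S[i,j]). Assembling:

S = [[8.3333, -2.8333, 5.1667],
 [-2.8333, 4.25, -5.0833],
 [5.1667, -5.0833, 6.9167]]


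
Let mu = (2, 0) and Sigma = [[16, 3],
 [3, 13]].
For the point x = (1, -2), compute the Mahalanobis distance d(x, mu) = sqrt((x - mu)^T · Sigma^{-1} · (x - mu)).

Step 1 — centre the observation: (x - mu) = (-1, -2).

Step 2 — invert Sigma. det(Sigma) = 16·13 - (3)² = 199.
  Sigma^{-1} = (1/det) · [[d, -b], [-b, a]] = [[0.0653, -0.0151],
 [-0.0151, 0.0804]].

Step 3 — form the quadratic (x - mu)^T · Sigma^{-1} · (x - mu):
  Sigma^{-1} · (x - mu) = (-0.0352, -0.1457).
  (x - mu)^T · [Sigma^{-1} · (x - mu)] = (-1)·(-0.0352) + (-2)·(-0.1457) = 0.3266.

Step 4 — take square root: d = √(0.3266) ≈ 0.5715.

d(x, mu) = √(0.3266) ≈ 0.5715


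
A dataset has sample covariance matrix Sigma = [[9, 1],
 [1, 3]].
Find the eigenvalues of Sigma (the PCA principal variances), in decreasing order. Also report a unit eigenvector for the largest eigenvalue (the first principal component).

Step 1 — characteristic polynomial of 2×2 Sigma:
  det(Sigma - λI) = λ² - trace · λ + det = 0.
  trace = 9 + 3 = 12, det = 9·3 - (1)² = 26.
Step 2 — discriminant:
  Δ = trace² - 4·det = 144 - 104 = 40.
Step 3 — eigenvalues:
  λ = (trace ± √Δ)/2 = (12 ± 6.3246)/2,
  λ_1 = 9.1623,  λ_2 = 2.8377.

Step 4 — unit eigenvector for λ_1: solve (Sigma - λ_1 I)v = 0. First row:
  (9 - 9.1623)·v_x + (1)·v_y = 0, i.e. (-0.1623)·v_x + (1)·v_y = 0,
  so v ∝ (b, λ_1 - a) = (1, 0.1623) = u.
  ||u|| = √((1)² + (0.1623)²) = √(1.0263) ≈ 1.0131,
  v_1 = u/||u|| ≈ (0.9871, 0.1602) (||v_1|| = 1).

λ_1 = 9.1623,  λ_2 = 2.8377;  v_1 ≈ (0.9871, 0.1602)


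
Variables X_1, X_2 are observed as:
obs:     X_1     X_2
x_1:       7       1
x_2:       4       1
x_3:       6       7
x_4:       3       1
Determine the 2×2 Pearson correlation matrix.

Step 1 — column means:
  mean(X_1) = (7 + 4 + 6 + 3) / 4 = 20/4 = 5
  mean(X_2) = (1 + 1 + 7 + 1) / 4 = 10/4 = 2.5

Step 2 — sample variances and covariances s[i,j] = (1/(n-1)) · Σ_k (x_{k,i} - mean_i) · (x_{k,j} - mean_j), with n-1 = 3:
  s[X_1,X_1] = ((2)·(2) + (-1)·(-1) + (1)·(1) + (-2)·(-2)) / 3 = 10/3 = 3.3333
  s[X_1,X_2] = ((2)·(-1.5) + (-1)·(-1.5) + (1)·(4.5) + (-2)·(-1.5)) / 3 = 6/3 = 2
  s[X_2,X_2] = ((-1.5)·(-1.5) + (-1.5)·(-1.5) + (4.5)·(4.5) + (-1.5)·(-1.5)) / 3 = 27/3 = 9
  Sample standard deviations s_i = √(s[i,i]):
  s(X_1) = √(3.3333) = 1.8257
  s(X_2) = √(9) = 3

Step 3 — r_{ij} = s_{ij} / (s_i · s_j):
  r[X_1,X_1] = 1 (diagonal).
  r[X_1,X_2] = 2 / (1.8257 · 3) = 2 / 5.4772 = 0.3651
  r[X_2,X_2] = 1 (diagonal).

R is symmetric with unit diagonal. Assembling:

R = [[1, 0.3651],
 [0.3651, 1]]


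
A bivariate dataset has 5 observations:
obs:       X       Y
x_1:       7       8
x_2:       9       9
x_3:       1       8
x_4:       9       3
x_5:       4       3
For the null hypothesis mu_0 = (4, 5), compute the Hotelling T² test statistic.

Step 1 — sample mean vector:
  mean(X) = (7 + 9 + 1 + 9 + 4) / 5 = 30/5 = 6
  mean(Y) = (8 + 9 + 8 + 3 + 3) / 5 = 31/5 = 6.2
  x̄ = (6, 6.2),  deviation x̄ - mu_0 = (6, 6.2) - (4, 5) = (2, 1.2).

Step 2 — sample covariance matrix, S[i,j] = (1/(n-1)) · Σ_k (x_{k,i} - mean_i) · (x_{k,j} - mean_j), divisor n-1 = 4:
  S[X,X] = ((1)·(1) + (3)·(3) + (-5)·(-5) + (3)·(3) + (-2)·(-2)) / 4 = 48/4 = 12
  S[X,Y] = ((1)·(1.8) + (3)·(2.8) + (-5)·(1.8) + (3)·(-3.2) + (-2)·(-3.2)) / 4 = -2/4 = -0.5
  S[Y,Y] = ((1.8)·(1.8) + (2.8)·(2.8) + (1.8)·(1.8) + (-3.2)·(-3.2) + (-3.2)·(-3.2)) / 4 = 34.8/4 = 8.7
  S = [[12, -0.5],
 [-0.5, 8.7]].

Step 3 — invert S. det(S) = 12·8.7 - (-0.5)² = 104.15.
  S^{-1} = (1/det) · [[d, -b], [-b, a]] = [[0.0835, 0.0048],
 [0.0048, 0.1152]].

Step 4 — quadratic form (x̄ - mu_0)^T · S^{-1} · (x̄ - mu_0):
  S^{-1} · (x̄ - mu_0) = (0.1728, 0.1479),
  (x̄ - mu_0)^T · [...] = (2)·(0.1728) + (1.2)·(0.1479) = 0.5231.

Step 5 — scale by n: T² = 5 · 0.5231 = 2.6155.

T² ≈ 2.6155


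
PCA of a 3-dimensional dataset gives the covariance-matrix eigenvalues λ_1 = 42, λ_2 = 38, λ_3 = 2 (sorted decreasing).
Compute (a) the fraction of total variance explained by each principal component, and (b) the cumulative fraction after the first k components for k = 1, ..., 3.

Step 1 — total variance = trace(Sigma) = Σ λ_i = 42 + 38 + 2 = 82.

Step 2 — fraction explained by component i = λ_i / Σ λ:
  PC1: 42/82 = 0.5122
  PC2: 38/82 = 0.4634
  PC3: 2/82 = 0.0244

Step 3 — cumulative fraction after k components = (λ_1 + ... + λ_k) / Σ λ:
  k = 1: 42/82 = 0.5122
  k = 2: (42 + 38)/82 = 80/82 = 0.9756
  k = 3: (42 + 38 + 2)/82 = 82/82 = 1

Summary (fraction, with percent):

explained: PC1 0.5122 (51.22%), PC2 0.4634 (46.34%), PC3 0.0244 (2.44%);  cumulative: 0.5122, 0.9756, 1


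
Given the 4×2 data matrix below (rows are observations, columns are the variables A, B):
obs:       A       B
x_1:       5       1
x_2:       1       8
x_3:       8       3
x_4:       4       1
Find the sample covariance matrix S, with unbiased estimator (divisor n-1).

Step 1 — column means:
  mean(A) = (5 + 1 + 8 + 4) / 4 = 18/4 = 4.5
  mean(B) = (1 + 8 + 3 + 1) / 4 = 13/4 = 3.25

Step 2 — sample covariance S[i,j] = (1/(n-1)) · Σ_k (x_{k,i} - mean_i) · (x_{k,j} - mean_j), with n-1 = 3.
  S[A,A] = ((0.5)·(0.5) + (-3.5)·(-3.5) + (3.5)·(3.5) + (-0.5)·(-0.5)) / 3 = 25/3 = 8.3333
  S[A,B] = ((0.5)·(-2.25) + (-3.5)·(4.75) + (3.5)·(-0.25) + (-0.5)·(-2.25)) / 3 = -17.5/3 = -5.8333
  S[B,B] = ((-2.25)·(-2.25) + (4.75)·(4.75) + (-0.25)·(-0.25) + (-2.25)·(-2.25)) / 3 = 32.75/3 = 10.9167

S is symmetric (S[j,i] = S[i,j]). Assembling:

S = [[8.3333, -5.8333],
 [-5.8333, 10.9167]]


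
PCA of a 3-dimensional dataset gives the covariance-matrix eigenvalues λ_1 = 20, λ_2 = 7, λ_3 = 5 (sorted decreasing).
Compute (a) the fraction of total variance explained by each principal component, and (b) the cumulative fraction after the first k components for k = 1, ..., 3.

Step 1 — total variance = trace(Sigma) = Σ λ_i = 20 + 7 + 5 = 32.

Step 2 — fraction explained by component i = λ_i / Σ λ:
  PC1: 20/32 = 0.625
  PC2: 7/32 = 0.2188
  PC3: 5/32 = 0.1562

Step 3 — cumulative fraction after k components = (λ_1 + ... + λ_k) / Σ λ:
  k = 1: 20/32 = 0.625
  k = 2: (20 + 7)/32 = 27/32 = 0.8438
  k = 3: (20 + 7 + 5)/32 = 32/32 = 1

Summary (fraction, with percent):

explained: PC1 0.625 (62.5%), PC2 0.2188 (21.88%), PC3 0.1562 (15.62%);  cumulative: 0.625, 0.8438, 1


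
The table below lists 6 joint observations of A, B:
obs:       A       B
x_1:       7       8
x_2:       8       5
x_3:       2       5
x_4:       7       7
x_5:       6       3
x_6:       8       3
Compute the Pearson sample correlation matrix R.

Step 1 — column means:
  mean(A) = (7 + 8 + 2 + 7 + 6 + 8) / 6 = 38/6 = 6.3333
  mean(B) = (8 + 5 + 5 + 7 + 3 + 3) / 6 = 31/6 = 5.1667

Step 2 — sample variances and covariances s[i,j] = (1/(n-1)) · Σ_k (x_{k,i} - mean_i) · (x_{k,j} - mean_j), with n-1 = 5:
  s[A,A] = ((0.6667)·(0.6667) + (1.6667)·(1.6667) + (-4.3333)·(-4.3333) + (0.6667)·(0.6667) + (-0.3333)·(-0.3333) + (1.6667)·(1.6667)) / 5 = 25.3333/5 = 5.0667
  s[A,B] = ((0.6667)·(2.8333) + (1.6667)·(-0.1667) + (-4.3333)·(-0.1667) + (0.6667)·(1.8333) + (-0.3333)·(-2.1667) + (1.6667)·(-2.1667)) / 5 = 0.6667/5 = 0.1333
  s[B,B] = ((2.8333)·(2.8333) + (-0.1667)·(-0.1667) + (-0.1667)·(-0.1667) + (1.8333)·(1.8333) + (-2.1667)·(-2.1667) + (-2.1667)·(-2.1667)) / 5 = 20.8333/5 = 4.1667
  Sample standard deviations s_i = √(s[i,i]):
  s(A) = √(5.0667) = 2.2509
  s(B) = √(4.1667) = 2.0412

Step 3 — r_{ij} = s_{ij} / (s_i · s_j):
  r[A,A] = 1 (diagonal).
  r[A,B] = 0.1333 / (2.2509 · 2.0412) = 0.1333 / 4.5947 = 0.029
  r[B,B] = 1 (diagonal).

R is symmetric with unit diagonal. Assembling:

R = [[1, 0.029],
 [0.029, 1]]


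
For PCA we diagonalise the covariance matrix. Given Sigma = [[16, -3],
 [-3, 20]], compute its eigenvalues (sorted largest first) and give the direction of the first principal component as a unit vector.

Step 1 — characteristic polynomial of 2×2 Sigma:
  det(Sigma - λI) = λ² - trace · λ + det = 0.
  trace = 16 + 20 = 36, det = 16·20 - (-3)² = 311.
Step 2 — discriminant:
  Δ = trace² - 4·det = 1296 - 1244 = 52.
Step 3 — eigenvalues:
  λ = (trace ± √Δ)/2 = (36 ± 7.2111)/2,
  λ_1 = 21.6056,  λ_2 = 14.3944.

Step 4 — unit eigenvector for λ_1: solve (Sigma - λ_1 I)v = 0. First row:
  (16 - 21.6056)·v_x + (-3)·v_y = 0, i.e. (-5.6056)·v_x + (-3)·v_y = 0,
  so v ∝ (b, λ_1 - a) = (-3, 5.6056); multiply by -1 so the first entry is positive: u = (3, -5.6056).
  ||u|| = √((3)² + (-5.6056)²) = √(40.4222) ≈ 6.3578,
  v_1 = u/||u|| ≈ (0.4719, -0.8817) (||v_1|| = 1).

λ_1 = 21.6056,  λ_2 = 14.3944;  v_1 ≈ (0.4719, -0.8817)


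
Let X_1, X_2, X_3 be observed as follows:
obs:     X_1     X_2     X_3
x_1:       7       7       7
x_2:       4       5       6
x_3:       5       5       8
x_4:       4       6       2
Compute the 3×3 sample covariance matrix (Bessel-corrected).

Step 1 — column means:
  mean(X_1) = (7 + 4 + 5 + 4) / 4 = 20/4 = 5
  mean(X_2) = (7 + 5 + 5 + 6) / 4 = 23/4 = 5.75
  mean(X_3) = (7 + 6 + 8 + 2) / 4 = 23/4 = 5.75

Step 2 — sample covariance S[i,j] = (1/(n-1)) · Σ_k (x_{k,i} - mean_i) · (x_{k,j} - mean_j), with n-1 = 3.
  S[X_1,X_1] = ((2)·(2) + (-1)·(-1) + (0)·(0) + (-1)·(-1)) / 3 = 6/3 = 2
  S[X_1,X_2] = ((2)·(1.25) + (-1)·(-0.75) + (0)·(-0.75) + (-1)·(0.25)) / 3 = 3/3 = 1
  S[X_1,X_3] = ((2)·(1.25) + (-1)·(0.25) + (0)·(2.25) + (-1)·(-3.75)) / 3 = 6/3 = 2
  S[X_2,X_2] = ((1.25)·(1.25) + (-0.75)·(-0.75) + (-0.75)·(-0.75) + (0.25)·(0.25)) / 3 = 2.75/3 = 0.9167
  S[X_2,X_3] = ((1.25)·(1.25) + (-0.75)·(0.25) + (-0.75)·(2.25) + (0.25)·(-3.75)) / 3 = -1.25/3 = -0.4167
  S[X_3,X_3] = ((1.25)·(1.25) + (0.25)·(0.25) + (2.25)·(2.25) + (-3.75)·(-3.75)) / 3 = 20.75/3 = 6.9167

S is symmetric (S[j,i] = S[i,j]). Assembling:

S = [[2, 1, 2],
 [1, 0.9167, -0.4167],
 [2, -0.4167, 6.9167]]


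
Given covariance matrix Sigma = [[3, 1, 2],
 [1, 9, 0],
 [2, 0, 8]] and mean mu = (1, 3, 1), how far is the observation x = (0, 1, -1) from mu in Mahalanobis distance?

Step 1 — centre the observation: (x - mu) = (-1, -2, -2).

Step 2 — invert Sigma (cofactor / det for 3×3, or solve directly):
  Sigma^{-1} = [[0.4186, -0.0465, -0.1047],
 [-0.0465, 0.1163, 0.0116],
 [-0.1047, 0.0116, 0.1512]].

Step 3 — form the quadratic (x - mu)^T · Sigma^{-1} · (x - mu):
  Sigma^{-1} · (x - mu) = (-0.1163, -0.2093, -0.2209).
  (x - mu)^T · [Sigma^{-1} · (x - mu)] = (-1)·(-0.1163) + (-2)·(-0.2093) + (-2)·(-0.2209) = 0.9767.

Step 4 — take square root: d = √(0.9767) ≈ 0.9883.

d(x, mu) = √(0.9767) ≈ 0.9883


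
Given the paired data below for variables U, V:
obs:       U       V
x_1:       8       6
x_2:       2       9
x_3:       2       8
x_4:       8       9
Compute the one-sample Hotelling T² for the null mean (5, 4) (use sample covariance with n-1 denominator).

Step 1 — sample mean vector:
  mean(U) = (8 + 2 + 2 + 8) / 4 = 20/4 = 5
  mean(V) = (6 + 9 + 8 + 9) / 4 = 32/4 = 8
  x̄ = (5, 8),  deviation x̄ - mu_0 = (5, 8) - (5, 4) = (0, 4).

Step 2 — sample covariance matrix, S[i,j] = (1/(n-1)) · Σ_k (x_{k,i} - mean_i) · (x_{k,j} - mean_j), divisor n-1 = 3:
  S[U,U] = ((3)·(3) + (-3)·(-3) + (-3)·(-3) + (3)·(3)) / 3 = 36/3 = 12
  S[U,V] = ((3)·(-2) + (-3)·(1) + (-3)·(0) + (3)·(1)) / 3 = -6/3 = -2
  S[V,V] = ((-2)·(-2) + (1)·(1) + (0)·(0) + (1)·(1)) / 3 = 6/3 = 2
  S = [[12, -2],
 [-2, 2]].

Step 3 — invert S. det(S) = 12·2 - (-2)² = 20.
  S^{-1} = (1/det) · [[d, -b], [-b, a]] = [[0.1, 0.1],
 [0.1, 0.6]].

Step 4 — quadratic form (x̄ - mu_0)^T · S^{-1} · (x̄ - mu_0):
  S^{-1} · (x̄ - mu_0) = (0.4, 2.4),
  (x̄ - mu_0)^T · [...] = (0)·(0.4) + (4)·(2.4) = 9.6.

Step 5 — scale by n: T² = 4 · 9.6 = 38.4.

T² ≈ 38.4


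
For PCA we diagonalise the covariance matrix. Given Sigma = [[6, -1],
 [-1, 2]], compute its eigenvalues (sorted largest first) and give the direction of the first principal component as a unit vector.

Step 1 — characteristic polynomial of 2×2 Sigma:
  det(Sigma - λI) = λ² - trace · λ + det = 0.
  trace = 6 + 2 = 8, det = 6·2 - (-1)² = 11.
Step 2 — discriminant:
  Δ = trace² - 4·det = 64 - 44 = 20.
Step 3 — eigenvalues:
  λ = (trace ± √Δ)/2 = (8 ± 4.4721)/2,
  λ_1 = 6.2361,  λ_2 = 1.7639.

Step 4 — unit eigenvector for λ_1: solve (Sigma - λ_1 I)v = 0. First row:
  (6 - 6.2361)·v_x + (-1)·v_y = 0, i.e. (-0.2361)·v_x + (-1)·v_y = 0,
  so v ∝ (b, λ_1 - a) = (-1, 0.2361); multiply by -1 so the first entry is positive: u = (1, -0.2361).
  ||u|| = √((1)² + (-0.2361)²) = √(1.0557) ≈ 1.0275,
  v_1 = u/||u|| ≈ (0.9732, -0.2298) (||v_1|| = 1).

λ_1 = 6.2361,  λ_2 = 1.7639;  v_1 ≈ (0.9732, -0.2298)


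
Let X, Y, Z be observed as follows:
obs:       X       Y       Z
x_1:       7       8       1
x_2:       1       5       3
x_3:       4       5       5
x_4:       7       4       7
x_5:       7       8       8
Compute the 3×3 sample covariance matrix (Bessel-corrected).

Step 1 — column means:
  mean(X) = (7 + 1 + 4 + 7 + 7) / 5 = 26/5 = 5.2
  mean(Y) = (8 + 5 + 5 + 4 + 8) / 5 = 30/5 = 6
  mean(Z) = (1 + 3 + 5 + 7 + 8) / 5 = 24/5 = 4.8

Step 2 — sample covariance S[i,j] = (1/(n-1)) · Σ_k (x_{k,i} - mean_i) · (x_{k,j} - mean_j), with n-1 = 4.
  S[X,X] = ((1.8)·(1.8) + (-4.2)·(-4.2) + (-1.2)·(-1.2) + (1.8)·(1.8) + (1.8)·(1.8)) / 4 = 28.8/4 = 7.2
  S[X,Y] = ((1.8)·(2) + (-4.2)·(-1) + (-1.2)·(-1) + (1.8)·(-2) + (1.8)·(2)) / 4 = 9/4 = 2.25
  S[X,Z] = ((1.8)·(-3.8) + (-4.2)·(-1.8) + (-1.2)·(0.2) + (1.8)·(2.2) + (1.8)·(3.2)) / 4 = 10.2/4 = 2.55
  S[Y,Y] = ((2)·(2) + (-1)·(-1) + (-1)·(-1) + (-2)·(-2) + (2)·(2)) / 4 = 14/4 = 3.5
  S[Y,Z] = ((2)·(-3.8) + (-1)·(-1.8) + (-1)·(0.2) + (-2)·(2.2) + (2)·(3.2)) / 4 = -4/4 = -1
  S[Z,Z] = ((-3.8)·(-3.8) + (-1.8)·(-1.8) + (0.2)·(0.2) + (2.2)·(2.2) + (3.2)·(3.2)) / 4 = 32.8/4 = 8.2

S is symmetric (S[j,i] = S[i,j]). Assembling:

S = [[7.2, 2.25, 2.55],
 [2.25, 3.5, -1],
 [2.55, -1, 8.2]]


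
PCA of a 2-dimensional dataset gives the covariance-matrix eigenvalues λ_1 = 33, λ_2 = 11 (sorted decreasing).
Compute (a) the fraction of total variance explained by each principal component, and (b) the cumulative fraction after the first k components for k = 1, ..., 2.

Step 1 — total variance = trace(Sigma) = Σ λ_i = 33 + 11 = 44.

Step 2 — fraction explained by component i = λ_i / Σ λ:
  PC1: 33/44 = 0.75
  PC2: 11/44 = 0.25

Step 3 — cumulative fraction after k components = (λ_1 + ... + λ_k) / Σ λ:
  k = 1: 33/44 = 0.75
  k = 2: (33 + 11)/44 = 44/44 = 1

Summary (fraction, with percent):

explained: PC1 0.75 (75%), PC2 0.25 (25%);  cumulative: 0.75, 1


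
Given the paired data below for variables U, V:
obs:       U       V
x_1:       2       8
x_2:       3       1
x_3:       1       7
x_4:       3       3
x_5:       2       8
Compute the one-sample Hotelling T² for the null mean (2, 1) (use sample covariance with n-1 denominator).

Step 1 — sample mean vector:
  mean(U) = (2 + 3 + 1 + 3 + 2) / 5 = 11/5 = 2.2
  mean(V) = (8 + 1 + 7 + 3 + 8) / 5 = 27/5 = 5.4
  x̄ = (2.2, 5.4),  deviation x̄ - mu_0 = (2.2, 5.4) - (2, 1) = (0.2, 4.4).

Step 2 — sample covariance matrix, S[i,j] = (1/(n-1)) · Σ_k (x_{k,i} - mean_i) · (x_{k,j} - mean_j), divisor n-1 = 4:
  S[U,U] = ((-0.2)·(-0.2) + (0.8)·(0.8) + (-1.2)·(-1.2) + (0.8)·(0.8) + (-0.2)·(-0.2)) / 4 = 2.8/4 = 0.7
  S[U,V] = ((-0.2)·(2.6) + (0.8)·(-4.4) + (-1.2)·(1.6) + (0.8)·(-2.4) + (-0.2)·(2.6)) / 4 = -8.4/4 = -2.1
  S[V,V] = ((2.6)·(2.6) + (-4.4)·(-4.4) + (1.6)·(1.6) + (-2.4)·(-2.4) + (2.6)·(2.6)) / 4 = 41.2/4 = 10.3
  S = [[0.7, -2.1],
 [-2.1, 10.3]].

Step 3 — invert S. det(S) = 0.7·10.3 - (-2.1)² = 2.8.
  S^{-1} = (1/det) · [[d, -b], [-b, a]] = [[3.6786, 0.75],
 [0.75, 0.25]].

Step 4 — quadratic form (x̄ - mu_0)^T · S^{-1} · (x̄ - mu_0):
  S^{-1} · (x̄ - mu_0) = (4.0357, 1.25),
  (x̄ - mu_0)^T · [...] = (0.2)·(4.0357) + (4.4)·(1.25) = 6.3071.

Step 5 — scale by n: T² = 5 · 6.3071 = 31.5357.

T² ≈ 31.5357


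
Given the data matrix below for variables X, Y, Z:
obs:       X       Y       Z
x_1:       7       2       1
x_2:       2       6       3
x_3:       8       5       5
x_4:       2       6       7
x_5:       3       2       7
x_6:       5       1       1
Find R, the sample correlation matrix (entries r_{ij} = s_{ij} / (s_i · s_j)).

Step 1 — column means:
  mean(X) = (7 + 2 + 8 + 2 + 3 + 5) / 6 = 27/6 = 4.5
  mean(Y) = (2 + 6 + 5 + 6 + 2 + 1) / 6 = 22/6 = 3.6667
  mean(Z) = (1 + 3 + 5 + 7 + 7 + 1) / 6 = 24/6 = 4

Step 2 — sample variances and covariances s[i,j] = (1/(n-1)) · Σ_k (x_{k,i} - mean_i) · (x_{k,j} - mean_j), with n-1 = 5:
  s[X,X] = ((2.5)·(2.5) + (-2.5)·(-2.5) + (3.5)·(3.5) + (-2.5)·(-2.5) + (-1.5)·(-1.5) + (0.5)·(0.5)) / 5 = 33.5/5 = 6.7
  s[X,Y] = ((2.5)·(-1.6667) + (-2.5)·(2.3333) + (3.5)·(1.3333) + (-2.5)·(2.3333) + (-1.5)·(-1.6667) + (0.5)·(-2.6667)) / 5 = -10/5 = -2
  s[X,Z] = ((2.5)·(-3) + (-2.5)·(-1) + (3.5)·(1) + (-2.5)·(3) + (-1.5)·(3) + (0.5)·(-3)) / 5 = -15/5 = -3
  s[Y,Y] = ((-1.6667)·(-1.6667) + (2.3333)·(2.3333) + (1.3333)·(1.3333) + (2.3333)·(2.3333) + (-1.6667)·(-1.6667) + (-2.6667)·(-2.6667)) / 5 = 25.3333/5 = 5.0667
  s[Y,Z] = ((-1.6667)·(-3) + (2.3333)·(-1) + (1.3333)·(1) + (2.3333)·(3) + (-1.6667)·(3) + (-2.6667)·(-3)) / 5 = 14/5 = 2.8
  s[Z,Z] = ((-3)·(-3) + (-1)·(-1) + (1)·(1) + (3)·(3) + (3)·(3) + (-3)·(-3)) / 5 = 38/5 = 7.6
  Sample standard deviations s_i = √(s[i,i]):
  s(X) = √(6.7) = 2.5884
  s(Y) = √(5.0667) = 2.2509
  s(Z) = √(7.6) = 2.7568

Step 3 — r_{ij} = s_{ij} / (s_i · s_j):
  r[X,X] = 1 (diagonal).
  r[X,Y] = -2 / (2.5884 · 2.2509) = -2 / 5.8264 = -0.3433
  r[X,Z] = -3 / (2.5884 · 2.7568) = -3 / 7.1358 = -0.4204
  r[Y,Y] = 1 (diagonal).
  r[Y,Z] = 2.8 / (2.2509 · 2.7568) = 2.8 / 6.2054 = 0.4512
  r[Z,Z] = 1 (diagonal).

R is symmetric with unit diagonal. Assembling:

R = [[1, -0.3433, -0.4204],
 [-0.3433, 1, 0.4512],
 [-0.4204, 0.4512, 1]]


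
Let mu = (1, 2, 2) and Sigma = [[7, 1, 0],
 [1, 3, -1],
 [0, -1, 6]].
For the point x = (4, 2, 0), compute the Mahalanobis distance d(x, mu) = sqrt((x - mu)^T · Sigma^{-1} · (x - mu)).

Step 1 — centre the observation: (x - mu) = (3, 0, -2).

Step 2 — invert Sigma (cofactor / det for 3×3, or solve directly):
  Sigma^{-1} = [[0.1504, -0.0531, -0.0088],
 [-0.0531, 0.3717, 0.0619],
 [-0.0088, 0.0619, 0.177]].

Step 3 — form the quadratic (x - mu)^T · Sigma^{-1} · (x - mu):
  Sigma^{-1} · (x - mu) = (0.469, -0.2832, -0.3805).
  (x - mu)^T · [Sigma^{-1} · (x - mu)] = (3)·(0.469) + (0)·(-0.2832) + (-2)·(-0.3805) = 2.1681.

Step 4 — take square root: d = √(2.1681) ≈ 1.4725.

d(x, mu) = √(2.1681) ≈ 1.4725


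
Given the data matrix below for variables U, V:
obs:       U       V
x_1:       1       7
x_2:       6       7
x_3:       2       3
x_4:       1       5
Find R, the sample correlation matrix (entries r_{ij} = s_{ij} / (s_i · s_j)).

Step 1 — column means:
  mean(U) = (1 + 6 + 2 + 1) / 4 = 10/4 = 2.5
  mean(V) = (7 + 7 + 3 + 5) / 4 = 22/4 = 5.5

Step 2 — sample variances and covariances s[i,j] = (1/(n-1)) · Σ_k (x_{k,i} - mean_i) · (x_{k,j} - mean_j), with n-1 = 3:
  s[U,U] = ((-1.5)·(-1.5) + (3.5)·(3.5) + (-0.5)·(-0.5) + (-1.5)·(-1.5)) / 3 = 17/3 = 5.6667
  s[U,V] = ((-1.5)·(1.5) + (3.5)·(1.5) + (-0.5)·(-2.5) + (-1.5)·(-0.5)) / 3 = 5/3 = 1.6667
  s[V,V] = ((1.5)·(1.5) + (1.5)·(1.5) + (-2.5)·(-2.5) + (-0.5)·(-0.5)) / 3 = 11/3 = 3.6667
  Sample standard deviations s_i = √(s[i,i]):
  s(U) = √(5.6667) = 2.3805
  s(V) = √(3.6667) = 1.9149

Step 3 — r_{ij} = s_{ij} / (s_i · s_j):
  r[U,U] = 1 (diagonal).
  r[U,V] = 1.6667 / (2.3805 · 1.9149) = 1.6667 / 4.5583 = 0.3656
  r[V,V] = 1 (diagonal).

R is symmetric with unit diagonal. Assembling:

R = [[1, 0.3656],
 [0.3656, 1]]


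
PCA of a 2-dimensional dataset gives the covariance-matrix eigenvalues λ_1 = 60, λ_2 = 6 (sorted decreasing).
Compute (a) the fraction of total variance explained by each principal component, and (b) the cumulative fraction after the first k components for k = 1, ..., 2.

Step 1 — total variance = trace(Sigma) = Σ λ_i = 60 + 6 = 66.

Step 2 — fraction explained by component i = λ_i / Σ λ:
  PC1: 60/66 = 0.9091
  PC2: 6/66 = 0.0909

Step 3 — cumulative fraction after k components = (λ_1 + ... + λ_k) / Σ λ:
  k = 1: 60/66 = 0.9091
  k = 2: (60 + 6)/66 = 66/66 = 1

Summary (fraction, with percent):

explained: PC1 0.9091 (90.91%), PC2 0.0909 (9.09%);  cumulative: 0.9091, 1


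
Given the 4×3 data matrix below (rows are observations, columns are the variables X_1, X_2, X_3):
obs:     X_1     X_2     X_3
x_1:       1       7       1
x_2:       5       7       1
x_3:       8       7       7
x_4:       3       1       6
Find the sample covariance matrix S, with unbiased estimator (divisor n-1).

Step 1 — column means:
  mean(X_1) = (1 + 5 + 8 + 3) / 4 = 17/4 = 4.25
  mean(X_2) = (7 + 7 + 7 + 1) / 4 = 22/4 = 5.5
  mean(X_3) = (1 + 1 + 7 + 6) / 4 = 15/4 = 3.75

Step 2 — sample covariance S[i,j] = (1/(n-1)) · Σ_k (x_{k,i} - mean_i) · (x_{k,j} - mean_j), with n-1 = 3.
  S[X_1,X_1] = ((-3.25)·(-3.25) + (0.75)·(0.75) + (3.75)·(3.75) + (-1.25)·(-1.25)) / 3 = 26.75/3 = 8.9167
  S[X_1,X_2] = ((-3.25)·(1.5) + (0.75)·(1.5) + (3.75)·(1.5) + (-1.25)·(-4.5)) / 3 = 7.5/3 = 2.5
  S[X_1,X_3] = ((-3.25)·(-2.75) + (0.75)·(-2.75) + (3.75)·(3.25) + (-1.25)·(2.25)) / 3 = 16.25/3 = 5.4167
  S[X_2,X_2] = ((1.5)·(1.5) + (1.5)·(1.5) + (1.5)·(1.5) + (-4.5)·(-4.5)) / 3 = 27/3 = 9
  S[X_2,X_3] = ((1.5)·(-2.75) + (1.5)·(-2.75) + (1.5)·(3.25) + (-4.5)·(2.25)) / 3 = -13.5/3 = -4.5
  S[X_3,X_3] = ((-2.75)·(-2.75) + (-2.75)·(-2.75) + (3.25)·(3.25) + (2.25)·(2.25)) / 3 = 30.75/3 = 10.25

S is symmetric (S[j,i] = S[i,j]). Assembling:

S = [[8.9167, 2.5, 5.4167],
 [2.5, 9, -4.5],
 [5.4167, -4.5, 10.25]]


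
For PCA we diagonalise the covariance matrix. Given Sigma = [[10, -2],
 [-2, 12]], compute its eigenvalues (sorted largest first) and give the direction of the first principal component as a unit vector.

Step 1 — characteristic polynomial of 2×2 Sigma:
  det(Sigma - λI) = λ² - trace · λ + det = 0.
  trace = 10 + 12 = 22, det = 10·12 - (-2)² = 116.
Step 2 — discriminant:
  Δ = trace² - 4·det = 484 - 464 = 20.
Step 3 — eigenvalues:
  λ = (trace ± √Δ)/2 = (22 ± 4.4721)/2,
  λ_1 = 13.2361,  λ_2 = 8.7639.

Step 4 — unit eigenvector for λ_1: solve (Sigma - λ_1 I)v = 0. First row:
  (10 - 13.2361)·v_x + (-2)·v_y = 0, i.e. (-3.2361)·v_x + (-2)·v_y = 0,
  so v ∝ (b, λ_1 - a) = (-2, 3.2361); multiply by -1 so the first entry is positive: u = (2, -3.2361).
  ||u|| = √((2)² + (-3.2361)²) = √(14.4721) ≈ 3.8042,
  v_1 = u/||u|| ≈ (0.5257, -0.8507) (||v_1|| = 1).

λ_1 = 13.2361,  λ_2 = 8.7639;  v_1 ≈ (0.5257, -0.8507)


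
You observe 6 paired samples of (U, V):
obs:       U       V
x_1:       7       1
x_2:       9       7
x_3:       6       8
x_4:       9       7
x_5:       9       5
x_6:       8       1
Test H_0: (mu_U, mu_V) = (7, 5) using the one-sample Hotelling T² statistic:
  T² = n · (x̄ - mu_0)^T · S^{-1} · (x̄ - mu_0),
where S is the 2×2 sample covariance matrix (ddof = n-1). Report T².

Step 1 — sample mean vector:
  mean(U) = (7 + 9 + 6 + 9 + 9 + 8) / 6 = 48/6 = 8
  mean(V) = (1 + 7 + 8 + 7 + 5 + 1) / 6 = 29/6 = 4.8333
  x̄ = (8, 4.8333),  deviation x̄ - mu_0 = (8, 4.8333) - (7, 5) = (1, -0.1667).

Step 2 — sample covariance matrix, S[i,j] = (1/(n-1)) · Σ_k (x_{k,i} - mean_i) · (x_{k,j} - mean_j), divisor n-1 = 5:
  S[U,U] = ((-1)·(-1) + (1)·(1) + (-2)·(-2) + (1)·(1) + (1)·(1) + (0)·(0)) / 5 = 8/5 = 1.6
  S[U,V] = ((-1)·(-3.8333) + (1)·(2.1667) + (-2)·(3.1667) + (1)·(2.1667) + (1)·(0.1667) + (0)·(-3.8333)) / 5 = 2/5 = 0.4
  S[V,V] = ((-3.8333)·(-3.8333) + (2.1667)·(2.1667) + (3.1667)·(3.1667) + (2.1667)·(2.1667) + (0.1667)·(0.1667) + (-3.8333)·(-3.8333)) / 5 = 48.8333/5 = 9.7667
  S = [[1.6, 0.4],
 [0.4, 9.7667]].

Step 3 — invert S. det(S) = 1.6·9.7667 - (0.4)² = 15.4667.
  S^{-1} = (1/det) · [[d, -b], [-b, a]] = [[0.6315, -0.0259],
 [-0.0259, 0.1034]].

Step 4 — quadratic form (x̄ - mu_0)^T · S^{-1} · (x̄ - mu_0):
  S^{-1} · (x̄ - mu_0) = (0.6358, -0.0431),
  (x̄ - mu_0)^T · [...] = (1)·(0.6358) + (-0.1667)·(-0.0431) = 0.643.

Step 5 — scale by n: T² = 6 · 0.643 = 3.8578.

T² ≈ 3.8578


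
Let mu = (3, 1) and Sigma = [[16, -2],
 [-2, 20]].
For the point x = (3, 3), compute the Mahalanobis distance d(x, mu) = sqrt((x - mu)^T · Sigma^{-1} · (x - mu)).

Step 1 — centre the observation: (x - mu) = (0, 2).

Step 2 — invert Sigma. det(Sigma) = 16·20 - (-2)² = 316.
  Sigma^{-1} = (1/det) · [[d, -b], [-b, a]] = [[0.0633, 0.0063],
 [0.0063, 0.0506]].

Step 3 — form the quadratic (x - mu)^T · Sigma^{-1} · (x - mu):
  Sigma^{-1} · (x - mu) = (0.0127, 0.1013).
  (x - mu)^T · [Sigma^{-1} · (x - mu)] = (0)·(0.0127) + (2)·(0.1013) = 0.2025.

Step 4 — take square root: d = √(0.2025) ≈ 0.45.

d(x, mu) = √(0.2025) ≈ 0.45


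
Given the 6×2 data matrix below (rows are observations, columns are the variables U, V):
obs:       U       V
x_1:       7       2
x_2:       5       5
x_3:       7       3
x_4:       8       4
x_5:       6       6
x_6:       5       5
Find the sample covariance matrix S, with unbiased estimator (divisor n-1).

Step 1 — column means:
  mean(U) = (7 + 5 + 7 + 8 + 6 + 5) / 6 = 38/6 = 6.3333
  mean(V) = (2 + 5 + 3 + 4 + 6 + 5) / 6 = 25/6 = 4.1667

Step 2 — sample covariance S[i,j] = (1/(n-1)) · Σ_k (x_{k,i} - mean_i) · (x_{k,j} - mean_j), with n-1 = 5.
  S[U,U] = ((0.6667)·(0.6667) + (-1.3333)·(-1.3333) + (0.6667)·(0.6667) + (1.6667)·(1.6667) + (-0.3333)·(-0.3333) + (-1.3333)·(-1.3333)) / 5 = 7.3333/5 = 1.4667
  S[U,V] = ((0.6667)·(-2.1667) + (-1.3333)·(0.8333) + (0.6667)·(-1.1667) + (1.6667)·(-0.1667) + (-0.3333)·(1.8333) + (-1.3333)·(0.8333)) / 5 = -5.3333/5 = -1.0667
  S[V,V] = ((-2.1667)·(-2.1667) + (0.8333)·(0.8333) + (-1.1667)·(-1.1667) + (-0.1667)·(-0.1667) + (1.8333)·(1.8333) + (0.8333)·(0.8333)) / 5 = 10.8333/5 = 2.1667

S is symmetric (S[j,i] = S[i,j]). Assembling:

S = [[1.4667, -1.0667],
 [-1.0667, 2.1667]]


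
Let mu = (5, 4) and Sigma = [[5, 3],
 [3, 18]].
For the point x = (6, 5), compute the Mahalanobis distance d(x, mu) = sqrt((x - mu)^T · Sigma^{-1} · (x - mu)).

Step 1 — centre the observation: (x - mu) = (1, 1).

Step 2 — invert Sigma. det(Sigma) = 5·18 - (3)² = 81.
  Sigma^{-1} = (1/det) · [[d, -b], [-b, a]] = [[0.2222, -0.037],
 [-0.037, 0.0617]].

Step 3 — form the quadratic (x - mu)^T · Sigma^{-1} · (x - mu):
  Sigma^{-1} · (x - mu) = (0.1852, 0.0247).
  (x - mu)^T · [Sigma^{-1} · (x - mu)] = (1)·(0.1852) + (1)·(0.0247) = 0.2099.

Step 4 — take square root: d = √(0.2099) ≈ 0.4581.

d(x, mu) = √(0.2099) ≈ 0.4581


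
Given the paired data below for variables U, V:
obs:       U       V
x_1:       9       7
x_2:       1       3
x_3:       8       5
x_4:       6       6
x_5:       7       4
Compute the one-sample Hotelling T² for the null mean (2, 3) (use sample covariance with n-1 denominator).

Step 1 — sample mean vector:
  mean(U) = (9 + 1 + 8 + 6 + 7) / 5 = 31/5 = 6.2
  mean(V) = (7 + 3 + 5 + 6 + 4) / 5 = 25/5 = 5
  x̄ = (6.2, 5),  deviation x̄ - mu_0 = (6.2, 5) - (2, 3) = (4.2, 2).

Step 2 — sample covariance matrix, S[i,j] = (1/(n-1)) · Σ_k (x_{k,i} - mean_i) · (x_{k,j} - mean_j), divisor n-1 = 4:
  S[U,U] = ((2.8)·(2.8) + (-5.2)·(-5.2) + (1.8)·(1.8) + (-0.2)·(-0.2) + (0.8)·(0.8)) / 4 = 38.8/4 = 9.7
  S[U,V] = ((2.8)·(2) + (-5.2)·(-2) + (1.8)·(0) + (-0.2)·(1) + (0.8)·(-1)) / 4 = 15/4 = 3.75
  S[V,V] = ((2)·(2) + (-2)·(-2) + (0)·(0) + (1)·(1) + (-1)·(-1)) / 4 = 10/4 = 2.5
  S = [[9.7, 3.75],
 [3.75, 2.5]].

Step 3 — invert S. det(S) = 9.7·2.5 - (3.75)² = 10.1875.
  S^{-1} = (1/det) · [[d, -b], [-b, a]] = [[0.2454, -0.3681],
 [-0.3681, 0.9521]].

Step 4 — quadratic form (x̄ - mu_0)^T · S^{-1} · (x̄ - mu_0):
  S^{-1} · (x̄ - mu_0) = (0.2945, 0.3583),
  (x̄ - mu_0)^T · [...] = (4.2)·(0.2945) + (2)·(0.3583) = 1.9534.

Step 5 — scale by n: T² = 5 · 1.9534 = 9.7669.

T² ≈ 9.7669


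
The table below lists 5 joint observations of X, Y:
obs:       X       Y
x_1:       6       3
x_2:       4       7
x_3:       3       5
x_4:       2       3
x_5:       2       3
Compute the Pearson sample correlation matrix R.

Step 1 — column means:
  mean(X) = (6 + 4 + 3 + 2 + 2) / 5 = 17/5 = 3.4
  mean(Y) = (3 + 7 + 5 + 3 + 3) / 5 = 21/5 = 4.2

Step 2 — sample variances and covariances s[i,j] = (1/(n-1)) · Σ_k (x_{k,i} - mean_i) · (x_{k,j} - mean_j), with n-1 = 4:
  s[X,X] = ((2.6)·(2.6) + (0.6)·(0.6) + (-0.4)·(-0.4) + (-1.4)·(-1.4) + (-1.4)·(-1.4)) / 4 = 11.2/4 = 2.8
  s[X,Y] = ((2.6)·(-1.2) + (0.6)·(2.8) + (-0.4)·(0.8) + (-1.4)·(-1.2) + (-1.4)·(-1.2)) / 4 = 1.6/4 = 0.4
  s[Y,Y] = ((-1.2)·(-1.2) + (2.8)·(2.8) + (0.8)·(0.8) + (-1.2)·(-1.2) + (-1.2)·(-1.2)) / 4 = 12.8/4 = 3.2
  Sample standard deviations s_i = √(s[i,i]):
  s(X) = √(2.8) = 1.6733
  s(Y) = √(3.2) = 1.7889

Step 3 — r_{ij} = s_{ij} / (s_i · s_j):
  r[X,X] = 1 (diagonal).
  r[X,Y] = 0.4 / (1.6733 · 1.7889) = 0.4 / 2.9933 = 0.1336
  r[Y,Y] = 1 (diagonal).

R is symmetric with unit diagonal. Assembling:

R = [[1, 0.1336],
 [0.1336, 1]]


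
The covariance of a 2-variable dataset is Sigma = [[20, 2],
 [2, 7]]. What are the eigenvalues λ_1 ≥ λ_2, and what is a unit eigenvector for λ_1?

Step 1 — characteristic polynomial of 2×2 Sigma:
  det(Sigma - λI) = λ² - trace · λ + det = 0.
  trace = 20 + 7 = 27, det = 20·7 - (2)² = 136.
Step 2 — discriminant:
  Δ = trace² - 4·det = 729 - 544 = 185.
Step 3 — eigenvalues:
  λ = (trace ± √Δ)/2 = (27 ± 13.6015)/2,
  λ_1 = 20.3007,  λ_2 = 6.6993.

Step 4 — unit eigenvector for λ_1: solve (Sigma - λ_1 I)v = 0. First row:
  (20 - 20.3007)·v_x + (2)·v_y = 0, i.e. (-0.3007)·v_x + (2)·v_y = 0,
  so v ∝ (b, λ_1 - a) = (2, 0.3007) = u.
  ||u|| = √((2)² + (0.3007)²) = √(4.0904) ≈ 2.0225,
  v_1 = u/||u|| ≈ (0.9889, 0.1487) (||v_1|| = 1).

λ_1 = 20.3007,  λ_2 = 6.6993;  v_1 ≈ (0.9889, 0.1487)


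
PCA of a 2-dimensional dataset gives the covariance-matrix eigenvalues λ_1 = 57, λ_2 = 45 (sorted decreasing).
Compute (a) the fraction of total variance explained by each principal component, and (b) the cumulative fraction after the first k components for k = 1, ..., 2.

Step 1 — total variance = trace(Sigma) = Σ λ_i = 57 + 45 = 102.

Step 2 — fraction explained by component i = λ_i / Σ λ:
  PC1: 57/102 = 0.5588
  PC2: 45/102 = 0.4412

Step 3 — cumulative fraction after k components = (λ_1 + ... + λ_k) / Σ λ:
  k = 1: 57/102 = 0.5588
  k = 2: (57 + 45)/102 = 102/102 = 1

Summary (fraction, with percent):

explained: PC1 0.5588 (55.88%), PC2 0.4412 (44.12%);  cumulative: 0.5588, 1


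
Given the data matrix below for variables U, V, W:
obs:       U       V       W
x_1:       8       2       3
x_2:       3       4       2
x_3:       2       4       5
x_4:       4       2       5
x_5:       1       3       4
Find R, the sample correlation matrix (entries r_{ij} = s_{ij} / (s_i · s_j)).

Step 1 — column means:
  mean(U) = (8 + 3 + 2 + 4 + 1) / 5 = 18/5 = 3.6
  mean(V) = (2 + 4 + 4 + 2 + 3) / 5 = 15/5 = 3
  mean(W) = (3 + 2 + 5 + 5 + 4) / 5 = 19/5 = 3.8

Step 2 — sample variances and covariances s[i,j] = (1/(n-1)) · Σ_k (x_{k,i} - mean_i) · (x_{k,j} - mean_j), with n-1 = 4:
  s[U,U] = ((4.4)·(4.4) + (-0.6)·(-0.6) + (-1.6)·(-1.6) + (0.4)·(0.4) + (-2.6)·(-2.6)) / 4 = 29.2/4 = 7.3
  s[U,V] = ((4.4)·(-1) + (-0.6)·(1) + (-1.6)·(1) + (0.4)·(-1) + (-2.6)·(0)) / 4 = -7/4 = -1.75
  s[U,W] = ((4.4)·(-0.8) + (-0.6)·(-1.8) + (-1.6)·(1.2) + (0.4)·(1.2) + (-2.6)·(0.2)) / 4 = -4.4/4 = -1.1
  s[V,V] = ((-1)·(-1) + (1)·(1) + (1)·(1) + (-1)·(-1) + (0)·(0)) / 4 = 4/4 = 1
  s[V,W] = ((-1)·(-0.8) + (1)·(-1.8) + (1)·(1.2) + (-1)·(1.2) + (0)·(0.2)) / 4 = -1/4 = -0.25
  s[W,W] = ((-0.8)·(-0.8) + (-1.8)·(-1.8) + (1.2)·(1.2) + (1.2)·(1.2) + (0.2)·(0.2)) / 4 = 6.8/4 = 1.7
  Sample standard deviations s_i = √(s[i,i]):
  s(U) = √(7.3) = 2.7019
  s(V) = √(1) = 1
  s(W) = √(1.7) = 1.3038

Step 3 — r_{ij} = s_{ij} / (s_i · s_j):
  r[U,U] = 1 (diagonal).
  r[U,V] = -1.75 / (2.7019 · 1) = -1.75 / 2.7019 = -0.6477
  r[U,W] = -1.1 / (2.7019 · 1.3038) = -1.1 / 3.5228 = -0.3123
  r[V,V] = 1 (diagonal).
  r[V,W] = -0.25 / (1 · 1.3038) = -0.25 / 1.3038 = -0.1917
  r[W,W] = 1 (diagonal).

R is symmetric with unit diagonal. Assembling:

R = [[1, -0.6477, -0.3123],
 [-0.6477, 1, -0.1917],
 [-0.3123, -0.1917, 1]]


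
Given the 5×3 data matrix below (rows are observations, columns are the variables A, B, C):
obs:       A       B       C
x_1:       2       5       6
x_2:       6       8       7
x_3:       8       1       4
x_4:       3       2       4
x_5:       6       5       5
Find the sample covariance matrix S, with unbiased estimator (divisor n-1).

Step 1 — column means:
  mean(A) = (2 + 6 + 8 + 3 + 6) / 5 = 25/5 = 5
  mean(B) = (5 + 8 + 1 + 2 + 5) / 5 = 21/5 = 4.2
  mean(C) = (6 + 7 + 4 + 4 + 5) / 5 = 26/5 = 5.2

Step 2 — sample covariance S[i,j] = (1/(n-1)) · Σ_k (x_{k,i} - mean_i) · (x_{k,j} - mean_j), with n-1 = 4.
  S[A,A] = ((-3)·(-3) + (1)·(1) + (3)·(3) + (-2)·(-2) + (1)·(1)) / 4 = 24/4 = 6
  S[A,B] = ((-3)·(0.8) + (1)·(3.8) + (3)·(-3.2) + (-2)·(-2.2) + (1)·(0.8)) / 4 = -3/4 = -0.75
  S[A,C] = ((-3)·(0.8) + (1)·(1.8) + (3)·(-1.2) + (-2)·(-1.2) + (1)·(-0.2)) / 4 = -2/4 = -0.5
  S[B,B] = ((0.8)·(0.8) + (3.8)·(3.8) + (-3.2)·(-3.2) + (-2.2)·(-2.2) + (0.8)·(0.8)) / 4 = 30.8/4 = 7.7
  S[B,C] = ((0.8)·(0.8) + (3.8)·(1.8) + (-3.2)·(-1.2) + (-2.2)·(-1.2) + (0.8)·(-0.2)) / 4 = 13.8/4 = 3.45
  S[C,C] = ((0.8)·(0.8) + (1.8)·(1.8) + (-1.2)·(-1.2) + (-1.2)·(-1.2) + (-0.2)·(-0.2)) / 4 = 6.8/4 = 1.7

S is symmetric (S[j,i] = S[i,j]). Assembling:

S = [[6, -0.75, -0.5],
 [-0.75, 7.7, 3.45],
 [-0.5, 3.45, 1.7]]


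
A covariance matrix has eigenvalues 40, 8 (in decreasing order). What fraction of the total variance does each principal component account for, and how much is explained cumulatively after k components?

Step 1 — total variance = trace(Sigma) = Σ λ_i = 40 + 8 = 48.

Step 2 — fraction explained by component i = λ_i / Σ λ:
  PC1: 40/48 = 0.8333
  PC2: 8/48 = 0.1667

Step 3 — cumulative fraction after k components = (λ_1 + ... + λ_k) / Σ λ:
  k = 1: 40/48 = 0.8333
  k = 2: (40 + 8)/48 = 48/48 = 1

Summary (fraction, with percent):

explained: PC1 0.8333 (83.33%), PC2 0.1667 (16.67%);  cumulative: 0.8333, 1


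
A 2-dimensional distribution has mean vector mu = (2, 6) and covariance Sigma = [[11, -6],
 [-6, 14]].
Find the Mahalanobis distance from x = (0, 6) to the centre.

Step 1 — centre the observation: (x - mu) = (-2, 0).

Step 2 — invert Sigma. det(Sigma) = 11·14 - (-6)² = 118.
  Sigma^{-1} = (1/det) · [[d, -b], [-b, a]] = [[0.1186, 0.0508],
 [0.0508, 0.0932]].

Step 3 — form the quadratic (x - mu)^T · Sigma^{-1} · (x - mu):
  Sigma^{-1} · (x - mu) = (-0.2373, -0.1017).
  (x - mu)^T · [Sigma^{-1} · (x - mu)] = (-2)·(-0.2373) + (0)·(-0.1017) = 0.4746.

Step 4 — take square root: d = √(0.4746) ≈ 0.6889.

d(x, mu) = √(0.4746) ≈ 0.6889


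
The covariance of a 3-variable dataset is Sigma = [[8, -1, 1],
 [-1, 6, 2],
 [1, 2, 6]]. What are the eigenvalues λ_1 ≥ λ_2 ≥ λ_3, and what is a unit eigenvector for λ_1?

Step 1 — characteristic polynomial p(λ) = det(λI - Sigma) = λ³ - tr·λ² + c_1·λ - det, where tr = trace, c_1 = sum of the principal 2×2 minors, det = det(Sigma):
  tr = 8 + 6 + 6 = 20,
  c_1 = (8·6 - (-1)²) + (8·6 - (1)²) + (6·6 - (2)²) = 47 + 47 + 32 = 126,
  det = 8·(6·6 - (2)²) - (-1)·((-1)·6 - (2)·(1)) + (1)·((-1)·(2) - 6·(1)) = 8·(32) - (-1)·(-8) + (1)·(-8) = 240.
  So p(λ) = λ³ - 20λ² + 126λ - 240.
Step 2 — look for an integer root (rational root theorem: any rational root is an integer divisor of 240). Testing λ = 8:
  p(8) = 512 - 1280 + 1008 - 240 = 0  ✓
  Dividing out (λ - 8): p(λ) = (λ - 8)(λ² - 12λ + 30).
Step 3 — remaining eigenvalues from the quadratic λ² - 12λ + 30 = 0:
  Δ = 12² - 4·30 = 144 - 120 = 24,  λ = (12 ± √24)/2 = (12 ± 4.899)/2 ≈ 8.4495 or 3.5505.
  Sorted: λ_1 = 8.4495,  λ_2 = 8,  λ_3 = 3.5505  (check: sum = 20 = tr ✓).

Step 4 — unit eigenvector for λ_1 ≈ 8.4495: v spans the null space of (Sigma - λ_1 I), whose rows are
  r_1 = (-0.4495, -1, 1),  r_2 = (-1, -2.4495, 2),  r_3 = (1, 2, -2.4495).
  v is orthogonal to every row, so take v ∝ r_1 × r_2 = ((-1)·(2) - (1)·(-2.4495), (1)·(-1) - (-0.4495)·(2), (-0.4495)·(-2.4495) - (-1)·(-1)) ≈ (0.4495, -0.101, 0.101).
  Let u = (0.4495, -0.101, 0.101).
  ||u|| = √((0.4495)² + (-0.101)² + (0.101)²) = √(0.2225) ≈ 0.4716,  v_1 = u/||u|| ≈ (0.953, -0.2142, 0.2142) (||v_1|| = 1).

λ_1 = 8.4495,  λ_2 = 8,  λ_3 = 3.5505;  v_1 ≈ (0.953, -0.2142, 0.2142)


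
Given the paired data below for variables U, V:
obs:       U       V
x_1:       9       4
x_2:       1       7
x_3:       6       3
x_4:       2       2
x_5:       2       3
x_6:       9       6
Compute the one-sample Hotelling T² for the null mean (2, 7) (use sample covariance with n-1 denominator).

Step 1 — sample mean vector:
  mean(U) = (9 + 1 + 6 + 2 + 2 + 9) / 6 = 29/6 = 4.8333
  mean(V) = (4 + 7 + 3 + 2 + 3 + 6) / 6 = 25/6 = 4.1667
  x̄ = (4.8333, 4.1667),  deviation x̄ - mu_0 = (4.8333, 4.1667) - (2, 7) = (2.8333, -2.8333).

Step 2 — sample covariance matrix, S[i,j] = (1/(n-1)) · Σ_k (x_{k,i} - mean_i) · (x_{k,j} - mean_j), divisor n-1 = 5:
  S[U,U] = ((4.1667)·(4.1667) + (-3.8333)·(-3.8333) + (1.1667)·(1.1667) + (-2.8333)·(-2.8333) + (-2.8333)·(-2.8333) + (4.1667)·(4.1667)) / 5 = 66.8333/5 = 13.3667
  S[U,V] = ((4.1667)·(-0.1667) + (-3.8333)·(2.8333) + (1.1667)·(-1.1667) + (-2.8333)·(-2.1667) + (-2.8333)·(-1.1667) + (4.1667)·(1.8333)) / 5 = 4.1667/5 = 0.8333
  S[V,V] = ((-0.1667)·(-0.1667) + (2.8333)·(2.8333) + (-1.1667)·(-1.1667) + (-2.1667)·(-2.1667) + (-1.1667)·(-1.1667) + (1.8333)·(1.8333)) / 5 = 18.8333/5 = 3.7667
  S = [[13.3667, 0.8333],
 [0.8333, 3.7667]].

Step 3 — invert S. det(S) = 13.3667·3.7667 - (0.8333)² = 49.6533.
  S^{-1} = (1/det) · [[d, -b], [-b, a]] = [[0.0759, -0.0168],
 [-0.0168, 0.2692]].

Step 4 — quadratic form (x̄ - mu_0)^T · S^{-1} · (x̄ - mu_0):
  S^{-1} · (x̄ - mu_0) = (0.2625, -0.8103),
  (x̄ - mu_0)^T · [...] = (2.8333)·(0.2625) + (-2.8333)·(-0.8103) = 3.0395.

Step 5 — scale by n: T² = 6 · 3.0395 = 18.2371.

T² ≈ 18.2371


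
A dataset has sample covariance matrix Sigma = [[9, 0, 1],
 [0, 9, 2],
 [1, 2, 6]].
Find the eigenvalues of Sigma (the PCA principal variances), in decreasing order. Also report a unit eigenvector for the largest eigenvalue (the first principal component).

Step 1 — characteristic polynomial p(λ) = det(λI - Sigma) = λ³ - tr·λ² + c_1·λ - det, where tr = trace, c_1 = sum of the principal 2×2 minors, det = det(Sigma):
  tr = 9 + 9 + 6 = 24,
  c_1 = (9·9 - (0)²) + (9·6 - (1)²) + (9·6 - (2)²) = 81 + 53 + 50 = 184,
  det = 9·(9·6 - (2)²) - (0)·((0)·6 - (2)·(1)) + (1)·((0)·(2) - 9·(1)) = 9·(50) - (0)·(-2) + (1)·(-9) = 441.
  So p(λ) = λ³ - 24λ² + 184λ - 441.
Step 2 — look for an integer root (rational root theorem: any rational root is an integer divisor of 441). Testing λ = 9:
  p(9) = 729 - 1944 + 1656 - 441 = 0  ✓
  Dividing out (λ - 9): p(λ) = (λ - 9)(λ² - 15λ + 49).
Step 3 — remaining eigenvalues from the quadratic λ² - 15λ + 49 = 0:
  Δ = 15² - 4·49 = 225 - 196 = 29,  λ = (15 ± √29)/2 = (15 ± 5.3852)/2 ≈ 10.1926 or 4.8074.
  Sorted: λ_1 = 10.1926,  λ_2 = 9,  λ_3 = 4.8074  (check: sum = 24 = tr ✓).

Step 4 — unit eigenvector for λ_1 ≈ 10.1926: v spans the null space of (Sigma - λ_1 I), whose rows are
  r_1 = (-1.1926, 0, 1),  r_2 = (0, -1.1926, 2),  r_3 = (1, 2, -4.1926).
  v is orthogonal to every row, so take v ∝ r_1 × r_2 = ((0)·(2) - (1)·(-1.1926), (1)·(0) - (-1.1926)·(2), (-1.1926)·(-1.1926) - (0)·(0)) ≈ (1.1926, 2.3852, 1.4223).
  Let u = (1.1926, 2.3852, 1.4223).
  ||u|| = √((1.1926)² + (2.3852)² + (1.4223)²) = √(9.1341) ≈ 3.0223,  v_1 = u/||u|| ≈ (0.3946, 0.7892, 0.4706) (||v_1|| = 1).

λ_1 = 10.1926,  λ_2 = 9,  λ_3 = 4.8074;  v_1 ≈ (0.3946, 0.7892, 0.4706)
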